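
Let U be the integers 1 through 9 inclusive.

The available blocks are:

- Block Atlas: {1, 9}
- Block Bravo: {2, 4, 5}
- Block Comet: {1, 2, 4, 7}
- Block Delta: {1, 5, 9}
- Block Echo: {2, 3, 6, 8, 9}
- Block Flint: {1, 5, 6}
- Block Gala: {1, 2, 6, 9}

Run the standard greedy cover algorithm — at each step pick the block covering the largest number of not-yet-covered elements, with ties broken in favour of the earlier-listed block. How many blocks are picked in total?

3

Greedy: pick Echo (covers 5 new) → pick Comet (covers 3 new) → pick Bravo (covers 1 new). Total picks: 3.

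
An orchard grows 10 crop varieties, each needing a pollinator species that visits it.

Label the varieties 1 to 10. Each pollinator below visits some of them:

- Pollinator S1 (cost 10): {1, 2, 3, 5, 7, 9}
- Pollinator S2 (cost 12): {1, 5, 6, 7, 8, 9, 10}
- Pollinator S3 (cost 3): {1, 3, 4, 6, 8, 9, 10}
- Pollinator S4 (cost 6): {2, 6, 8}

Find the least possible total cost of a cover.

13

S1, S3 together cover every variety (S1 ∪ S3 = {1, 2, 3, 4, 5, 6, 7, 8, 9, 10}); total cost 10 + 3 = 13.
No covering selection has total cost below 13.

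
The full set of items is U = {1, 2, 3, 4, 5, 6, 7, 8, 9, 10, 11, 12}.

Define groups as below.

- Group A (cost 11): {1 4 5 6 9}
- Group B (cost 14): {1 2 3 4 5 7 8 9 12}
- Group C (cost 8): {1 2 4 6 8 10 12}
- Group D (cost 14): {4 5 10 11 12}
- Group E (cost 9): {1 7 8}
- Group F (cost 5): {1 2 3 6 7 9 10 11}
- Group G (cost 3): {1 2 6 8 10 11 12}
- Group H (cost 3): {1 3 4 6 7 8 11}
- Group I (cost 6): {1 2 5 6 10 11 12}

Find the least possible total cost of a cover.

14

F, H, I together cover every item (F ∪ H ∪ I = {1, 2, 3, 4, 5, 6, 7, 8, 9, 10, 11, 12}); total cost 5 + 3 + 6 = 14.
The greedy pick G, H, F, I costs 17; no covering selection beats 14.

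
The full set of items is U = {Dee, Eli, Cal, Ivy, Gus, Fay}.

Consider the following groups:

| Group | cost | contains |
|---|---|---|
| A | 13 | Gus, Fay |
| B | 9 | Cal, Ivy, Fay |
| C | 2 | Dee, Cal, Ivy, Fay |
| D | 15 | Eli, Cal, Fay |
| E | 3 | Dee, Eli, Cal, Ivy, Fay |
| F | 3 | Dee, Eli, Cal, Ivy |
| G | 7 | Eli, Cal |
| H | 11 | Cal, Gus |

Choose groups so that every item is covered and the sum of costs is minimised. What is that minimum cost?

14

E, H together cover every item (E ∪ H = {Dee, Eli, Cal, Ivy, Gus, Fay}); total cost 3 + 11 = 14.
The greedy pick C, E, H costs 16; no covering selection beats 14.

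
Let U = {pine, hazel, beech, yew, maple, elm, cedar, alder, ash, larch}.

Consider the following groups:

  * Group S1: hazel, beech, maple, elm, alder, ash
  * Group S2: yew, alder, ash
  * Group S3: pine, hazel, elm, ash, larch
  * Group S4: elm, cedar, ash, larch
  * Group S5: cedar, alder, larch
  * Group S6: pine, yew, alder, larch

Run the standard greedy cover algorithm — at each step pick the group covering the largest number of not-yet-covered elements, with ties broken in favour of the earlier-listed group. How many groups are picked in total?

Greedy: pick S1 (covers 6 new) → pick S6 (covers 3 new) → pick S4 (covers 1 new). Total picks: 3.

3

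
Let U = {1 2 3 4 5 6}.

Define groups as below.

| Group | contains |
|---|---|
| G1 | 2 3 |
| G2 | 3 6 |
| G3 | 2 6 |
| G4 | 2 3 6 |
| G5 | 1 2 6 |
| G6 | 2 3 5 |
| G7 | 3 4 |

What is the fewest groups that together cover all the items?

G5 and G6 and G7 together: G5 ∪ G6 ∪ G7 = {1, 2, 3, 4, 5, 6} — every item is covered.
Only G5 contains 1, so G5 is forced; the remaining 3 items need at least 2 more groups (each remaining group adds at most 2) — so at least 3 groups are needed, and 3 is optimal.

3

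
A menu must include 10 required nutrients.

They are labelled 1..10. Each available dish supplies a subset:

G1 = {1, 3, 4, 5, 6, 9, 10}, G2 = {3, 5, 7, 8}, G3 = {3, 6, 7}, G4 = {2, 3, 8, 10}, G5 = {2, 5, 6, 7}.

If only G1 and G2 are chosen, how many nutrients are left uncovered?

1

Union of G1, G2 = {1, 3, 4, 5, 6, 7, 8, 9, 10}.
Not covered: 2 — 1 nutrient.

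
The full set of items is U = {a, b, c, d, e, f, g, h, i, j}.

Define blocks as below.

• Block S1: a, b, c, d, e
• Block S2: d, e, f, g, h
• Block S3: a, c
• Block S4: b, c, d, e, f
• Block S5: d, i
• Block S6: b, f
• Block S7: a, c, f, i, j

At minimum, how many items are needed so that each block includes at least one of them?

The 3 items {c, d, f} hit every block.
The blocks S3, S5, S6 are pairwise disjoint, so any hitting set needs a separate item for each — at least 3. Hence 3 is optimal.

3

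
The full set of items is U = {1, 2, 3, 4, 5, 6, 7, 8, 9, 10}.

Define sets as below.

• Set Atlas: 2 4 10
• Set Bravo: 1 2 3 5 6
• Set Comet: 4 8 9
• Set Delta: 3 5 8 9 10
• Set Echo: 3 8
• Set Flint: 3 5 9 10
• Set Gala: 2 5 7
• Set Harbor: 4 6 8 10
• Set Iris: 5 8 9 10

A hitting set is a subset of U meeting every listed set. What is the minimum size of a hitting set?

The 3 items {2, 5, 8} hit every set.
No choice of 2 items meets every set, so 3 is the minimum.

3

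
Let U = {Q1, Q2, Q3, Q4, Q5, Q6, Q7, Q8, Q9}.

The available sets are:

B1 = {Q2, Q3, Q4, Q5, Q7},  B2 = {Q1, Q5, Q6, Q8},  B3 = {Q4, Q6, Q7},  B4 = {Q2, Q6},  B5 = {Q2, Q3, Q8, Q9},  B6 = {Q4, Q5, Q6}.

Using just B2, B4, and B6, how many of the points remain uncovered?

3

Union of B2, B4, B6 = {Q1, Q2, Q4, Q5, Q6, Q8}.
Not covered: Q3, Q7, Q9 — 3 points.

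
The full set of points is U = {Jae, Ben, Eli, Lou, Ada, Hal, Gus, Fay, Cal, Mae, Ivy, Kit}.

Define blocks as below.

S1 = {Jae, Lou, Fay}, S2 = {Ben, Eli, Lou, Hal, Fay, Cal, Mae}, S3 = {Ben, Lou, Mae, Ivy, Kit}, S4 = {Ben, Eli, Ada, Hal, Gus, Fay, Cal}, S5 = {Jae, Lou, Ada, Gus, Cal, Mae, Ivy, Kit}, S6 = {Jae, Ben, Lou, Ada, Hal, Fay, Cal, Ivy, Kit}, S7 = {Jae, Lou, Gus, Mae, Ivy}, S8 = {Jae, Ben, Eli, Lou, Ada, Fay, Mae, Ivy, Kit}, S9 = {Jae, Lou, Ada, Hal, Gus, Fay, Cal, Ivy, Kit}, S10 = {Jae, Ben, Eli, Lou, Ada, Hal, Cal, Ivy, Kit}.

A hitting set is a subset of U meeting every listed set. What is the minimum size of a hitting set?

The 2 points {Ben, Lou} hit every block.
No single point lies in every block, so at least 2 are needed and 2 is optimal.

2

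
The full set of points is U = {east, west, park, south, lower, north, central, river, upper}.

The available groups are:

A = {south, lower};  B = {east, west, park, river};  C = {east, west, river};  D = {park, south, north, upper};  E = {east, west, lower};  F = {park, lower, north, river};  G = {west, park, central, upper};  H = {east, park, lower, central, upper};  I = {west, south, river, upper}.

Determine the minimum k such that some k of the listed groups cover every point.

F, H, and I cover everything between them: the union {east, west, park, south, lower, north, central, river, upper} is all of U.
No 2 of the 9 groups cover everything (all 36 combinations miss at least one point), so 3 is optimal.

3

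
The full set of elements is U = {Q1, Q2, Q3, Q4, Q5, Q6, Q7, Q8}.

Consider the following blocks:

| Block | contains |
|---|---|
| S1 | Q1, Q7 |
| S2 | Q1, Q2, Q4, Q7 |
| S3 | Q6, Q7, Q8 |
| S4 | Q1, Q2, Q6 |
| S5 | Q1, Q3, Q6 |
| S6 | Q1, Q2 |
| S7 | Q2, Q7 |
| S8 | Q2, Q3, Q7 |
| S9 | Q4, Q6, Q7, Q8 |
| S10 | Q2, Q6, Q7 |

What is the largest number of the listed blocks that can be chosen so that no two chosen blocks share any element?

S5, S7 are pairwise disjoint (S5={Q1,Q3,Q6}; S7={Q2,Q7}).
Every remaining block overlaps one of these, and no 3 of the listed blocks are pairwise disjoint, so 2 is the maximum.

2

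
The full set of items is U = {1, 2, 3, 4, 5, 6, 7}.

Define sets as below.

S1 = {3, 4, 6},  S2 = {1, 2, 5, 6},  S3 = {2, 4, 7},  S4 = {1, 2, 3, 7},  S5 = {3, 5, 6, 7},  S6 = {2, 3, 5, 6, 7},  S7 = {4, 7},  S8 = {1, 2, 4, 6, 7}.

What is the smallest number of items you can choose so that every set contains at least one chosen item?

Take H = {6, 7}. Each listed set contains at least one of these, so H is a hitting set of size 2.
The sets S2, S7 are pairwise disjoint, so any hitting set needs a separate item for each — at least 2. Hence 2 is optimal.

2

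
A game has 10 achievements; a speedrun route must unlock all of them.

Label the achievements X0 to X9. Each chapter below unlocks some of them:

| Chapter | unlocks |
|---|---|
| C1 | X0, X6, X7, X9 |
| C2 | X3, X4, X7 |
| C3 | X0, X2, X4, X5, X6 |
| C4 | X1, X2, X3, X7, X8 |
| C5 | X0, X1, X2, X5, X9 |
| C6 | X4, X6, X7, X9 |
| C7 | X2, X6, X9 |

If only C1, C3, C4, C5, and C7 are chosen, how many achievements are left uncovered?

0

Union of C1, C3, C4, C5, C7 = {X0, X1, X2, X3, X4, X5, X6, X7, X8, X9} — that's every achievement, so 0 are uncovered.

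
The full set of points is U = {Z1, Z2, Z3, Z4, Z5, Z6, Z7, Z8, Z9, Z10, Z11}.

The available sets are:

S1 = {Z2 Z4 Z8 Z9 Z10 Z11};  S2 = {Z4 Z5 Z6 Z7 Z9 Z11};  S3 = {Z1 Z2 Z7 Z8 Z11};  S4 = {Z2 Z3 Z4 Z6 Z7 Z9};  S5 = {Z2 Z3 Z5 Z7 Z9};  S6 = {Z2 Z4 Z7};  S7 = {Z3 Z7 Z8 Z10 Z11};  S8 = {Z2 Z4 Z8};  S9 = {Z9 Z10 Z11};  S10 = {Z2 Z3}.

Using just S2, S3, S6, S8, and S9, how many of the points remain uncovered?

Union of S2, S3, S6, S8, S9 = {Z1, Z2, Z4, Z5, Z6, Z7, Z8, Z9, Z10, Z11}.
Not covered: Z3 — 1 point.

1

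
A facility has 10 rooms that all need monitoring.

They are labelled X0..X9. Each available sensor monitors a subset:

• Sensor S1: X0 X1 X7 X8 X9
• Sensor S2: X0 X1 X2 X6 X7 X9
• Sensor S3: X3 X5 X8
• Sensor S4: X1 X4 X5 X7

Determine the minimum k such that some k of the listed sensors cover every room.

S2 and S3 and S4 together: S2 ∪ S3 ∪ S4 = {X0, X1, X2, X3, X4, X5, X6, X7, X8, X9} — every room is covered.
Only S2 contains X2, so S2 is forced; the remaining 4 rooms need at least 2 more sensors (each remaining sensor adds at most 3) — so at least 3 sensors are needed, and 3 is optimal.

3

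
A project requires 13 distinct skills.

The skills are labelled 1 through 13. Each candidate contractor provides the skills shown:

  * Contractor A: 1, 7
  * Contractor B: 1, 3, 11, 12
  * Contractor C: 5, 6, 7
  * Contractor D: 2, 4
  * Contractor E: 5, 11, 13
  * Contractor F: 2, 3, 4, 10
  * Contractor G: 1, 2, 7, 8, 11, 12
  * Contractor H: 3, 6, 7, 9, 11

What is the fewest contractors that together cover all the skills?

E and F and G and H together: E ∪ F ∪ G ∪ H = {1, 2, 3, 4, 5, 6, 7, 8, 9, 10, 11, 12, 13} — every skill is covered.
Only G contains 8, so G is forced; the remaining 7 skills need at least 3 more contractors (each remaining contractor adds at most 3) — so at least 4 contractors are needed, and 4 is optimal.

4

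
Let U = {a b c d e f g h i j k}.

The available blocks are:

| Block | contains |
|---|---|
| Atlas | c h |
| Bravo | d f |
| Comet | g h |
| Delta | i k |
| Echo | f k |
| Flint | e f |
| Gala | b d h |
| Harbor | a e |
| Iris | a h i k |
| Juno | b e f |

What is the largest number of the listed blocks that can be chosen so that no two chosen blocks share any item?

4

Bravo, Comet, Delta, Harbor are pairwise disjoint (Bravo={d,f}; Comet={g,h}; Delta={i,k}; Harbor={a,e}).
Every remaining block overlaps one of these, and no 5 of the listed blocks are pairwise disjoint, so 4 is the maximum.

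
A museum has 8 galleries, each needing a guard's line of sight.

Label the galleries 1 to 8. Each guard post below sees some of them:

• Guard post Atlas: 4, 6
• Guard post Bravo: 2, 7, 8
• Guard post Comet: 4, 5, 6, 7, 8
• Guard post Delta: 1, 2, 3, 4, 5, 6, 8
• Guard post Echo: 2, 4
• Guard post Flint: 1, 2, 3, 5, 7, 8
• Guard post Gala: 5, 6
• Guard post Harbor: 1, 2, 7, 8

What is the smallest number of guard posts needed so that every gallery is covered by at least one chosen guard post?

2

Comet and Flint together: Comet ∪ Flint = {1, 2, 3, 4, 5, 6, 7, 8} — every gallery is covered.
No single guard post has all 8 galleries (the largest, Delta, has 7), so 2 is optimal.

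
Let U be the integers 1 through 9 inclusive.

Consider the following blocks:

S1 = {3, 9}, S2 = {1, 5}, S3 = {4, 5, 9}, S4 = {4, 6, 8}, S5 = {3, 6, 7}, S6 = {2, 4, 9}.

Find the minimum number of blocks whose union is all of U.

4

S2 and S4 and S5 and S6 together: S2 ∪ S4 ∪ S5 ∪ S6 = {1, 2, 3, 4, 5, 6, 7, 8, 9} — every point is covered.
Only S2 contains 1, so S2 is forced; the remaining 7 points need at least 3 more blocks (each remaining block adds at most 3) — so at least 4 blocks are needed, and 4 is optimal.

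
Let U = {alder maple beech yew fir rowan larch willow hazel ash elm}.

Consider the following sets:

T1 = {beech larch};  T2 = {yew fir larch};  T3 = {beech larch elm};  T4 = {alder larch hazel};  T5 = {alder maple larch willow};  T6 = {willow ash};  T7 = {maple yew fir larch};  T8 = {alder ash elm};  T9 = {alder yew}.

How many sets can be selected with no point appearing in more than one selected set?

3

T1, T6, T9 are pairwise disjoint (T1={beech,larch}; T6={willow,ash}; T9={alder,yew}).
Every remaining set overlaps one of these, and no 4 of the listed sets are pairwise disjoint, so 3 is the maximum.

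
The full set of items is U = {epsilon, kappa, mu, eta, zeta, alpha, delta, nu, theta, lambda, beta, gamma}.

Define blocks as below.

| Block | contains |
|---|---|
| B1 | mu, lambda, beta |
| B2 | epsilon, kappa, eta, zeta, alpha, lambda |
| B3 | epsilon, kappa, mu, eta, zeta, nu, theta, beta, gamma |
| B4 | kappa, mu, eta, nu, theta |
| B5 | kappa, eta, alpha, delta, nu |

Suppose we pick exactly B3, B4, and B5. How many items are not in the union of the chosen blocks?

1

Union of B3, B4, B5 = {epsilon, kappa, mu, eta, zeta, alpha, delta, nu, theta, beta, gamma}.
Not covered: lambda — 1 item.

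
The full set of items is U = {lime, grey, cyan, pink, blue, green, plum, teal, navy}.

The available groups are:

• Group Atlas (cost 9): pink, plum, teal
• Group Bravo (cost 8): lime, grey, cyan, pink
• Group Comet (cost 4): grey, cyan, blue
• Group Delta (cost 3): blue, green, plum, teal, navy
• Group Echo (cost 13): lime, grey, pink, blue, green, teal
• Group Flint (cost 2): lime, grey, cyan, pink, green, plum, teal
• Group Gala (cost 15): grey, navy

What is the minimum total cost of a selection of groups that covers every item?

Delta, Flint together cover every item (Delta ∪ Flint = {lime, grey, cyan, pink, blue, green, plum, teal, navy}); total cost 3 + 2 = 5.
No covering selection has total cost below 5.

5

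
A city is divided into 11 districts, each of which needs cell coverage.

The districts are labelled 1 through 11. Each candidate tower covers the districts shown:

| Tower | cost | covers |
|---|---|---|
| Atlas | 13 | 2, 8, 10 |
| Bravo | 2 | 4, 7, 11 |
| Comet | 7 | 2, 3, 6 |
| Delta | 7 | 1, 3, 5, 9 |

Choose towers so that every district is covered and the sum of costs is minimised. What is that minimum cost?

Atlas, Bravo, Comet, Delta together cover every district (Atlas ∪ Bravo ∪ Comet ∪ Delta = {1, 2, 3, 4, 5, 6, 7, 8, 9, 10, 11}); total cost 13 + 2 + 7 + 7 = 29.
No covering selection has total cost below 29.

29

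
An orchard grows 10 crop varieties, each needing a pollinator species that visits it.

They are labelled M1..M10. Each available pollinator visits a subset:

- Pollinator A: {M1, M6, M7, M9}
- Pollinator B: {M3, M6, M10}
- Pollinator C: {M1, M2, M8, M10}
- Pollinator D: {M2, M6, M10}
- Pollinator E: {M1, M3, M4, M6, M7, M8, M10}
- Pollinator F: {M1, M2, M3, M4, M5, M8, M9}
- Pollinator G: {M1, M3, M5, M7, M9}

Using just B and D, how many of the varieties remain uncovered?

6

Union of B, D = {M2, M3, M6, M10}.
Not covered: M1, M4, M5, M7, M8, M9 — 6 varieties.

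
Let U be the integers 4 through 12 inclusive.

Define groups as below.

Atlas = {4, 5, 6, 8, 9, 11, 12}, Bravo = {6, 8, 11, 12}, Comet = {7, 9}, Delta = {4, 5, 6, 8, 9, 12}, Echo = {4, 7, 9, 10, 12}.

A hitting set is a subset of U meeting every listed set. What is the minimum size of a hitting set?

2

Take H = {7, 12}. Each listed group contains at least one of these, so H is a hitting set of size 2.
The groups Bravo, Comet are pairwise disjoint, so any hitting set needs a separate point for each — at least 2. Hence 2 is optimal.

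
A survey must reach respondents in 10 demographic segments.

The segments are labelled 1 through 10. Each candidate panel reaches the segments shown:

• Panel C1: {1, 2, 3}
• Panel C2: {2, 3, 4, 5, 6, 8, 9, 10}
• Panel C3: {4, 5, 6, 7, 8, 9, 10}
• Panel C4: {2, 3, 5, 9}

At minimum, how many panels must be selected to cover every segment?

2

C1 and C3 together: C1 ∪ C3 = {1, 2, 3, 4, 5, 6, 7, 8, 9, 10} — every segment is covered.
No single panel has all 10 segments (the largest, C2, has 8), so 2 is optimal.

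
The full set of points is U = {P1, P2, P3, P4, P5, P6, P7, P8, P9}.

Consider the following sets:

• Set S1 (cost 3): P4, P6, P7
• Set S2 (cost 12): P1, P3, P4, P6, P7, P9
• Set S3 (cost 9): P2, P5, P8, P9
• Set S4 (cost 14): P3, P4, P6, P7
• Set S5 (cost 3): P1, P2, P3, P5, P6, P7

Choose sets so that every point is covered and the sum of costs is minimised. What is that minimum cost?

15

S1, S3, S5 together cover every point (S1 ∪ S3 ∪ S5 = {P1, P2, P3, P4, P5, P6, P7, P8, P9}); total cost 3 + 9 + 3 = 15.
No covering selection has total cost below 15.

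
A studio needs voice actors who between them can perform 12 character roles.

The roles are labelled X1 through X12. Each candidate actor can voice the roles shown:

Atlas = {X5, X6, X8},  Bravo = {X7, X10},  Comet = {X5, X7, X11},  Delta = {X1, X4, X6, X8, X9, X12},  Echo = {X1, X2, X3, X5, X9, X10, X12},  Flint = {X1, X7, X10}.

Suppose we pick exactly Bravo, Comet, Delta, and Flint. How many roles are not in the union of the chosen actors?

2

Union of Bravo, Comet, Delta, Flint = {X1, X4, X5, X6, X7, X8, X9, X10, X11, X12}.
Not covered: X2, X3 — 2 roles.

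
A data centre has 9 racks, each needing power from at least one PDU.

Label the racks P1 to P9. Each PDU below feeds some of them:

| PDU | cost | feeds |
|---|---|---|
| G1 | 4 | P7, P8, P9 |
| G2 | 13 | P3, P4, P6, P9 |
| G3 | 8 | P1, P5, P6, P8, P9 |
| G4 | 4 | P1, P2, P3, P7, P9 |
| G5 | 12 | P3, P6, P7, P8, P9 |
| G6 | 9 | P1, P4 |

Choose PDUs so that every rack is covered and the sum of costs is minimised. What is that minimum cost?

21

G3, G4, G6 together cover every rack (G3 ∪ G4 ∪ G6 = {P1, P2, P3, P4, P5, P6, P7, P8, P9}); total cost 8 + 4 + 9 = 21.
No covering selection has total cost below 21.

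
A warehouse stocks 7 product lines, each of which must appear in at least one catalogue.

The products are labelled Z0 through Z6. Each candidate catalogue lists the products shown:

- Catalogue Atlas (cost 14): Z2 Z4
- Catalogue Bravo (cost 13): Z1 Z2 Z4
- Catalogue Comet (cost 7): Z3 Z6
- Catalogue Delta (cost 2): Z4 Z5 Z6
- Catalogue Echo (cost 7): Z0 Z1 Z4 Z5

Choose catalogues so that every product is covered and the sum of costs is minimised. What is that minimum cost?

Bravo, Comet, Echo together cover every product (Bravo ∪ Comet ∪ Echo = {Z0, Z1, Z2, Z3, Z4, Z5, Z6}); total cost 13 + 7 + 7 = 27.
The greedy pick Delta, Echo, Comet, Bravo costs 29; no covering selection beats 27.

27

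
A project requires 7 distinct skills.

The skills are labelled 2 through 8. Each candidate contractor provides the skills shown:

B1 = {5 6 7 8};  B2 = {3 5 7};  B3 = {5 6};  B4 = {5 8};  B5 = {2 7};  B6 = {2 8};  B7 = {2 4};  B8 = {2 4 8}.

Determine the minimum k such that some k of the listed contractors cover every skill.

3

Take {B2, B3, B8}. Their union is {2, 3, 4, 5, 6, 7, 8}, which is all 7 skills.
Only B2 contains 3, so B2 is forced; the remaining 4 skills need at least 2 more contractors (each remaining contractor adds at most 3) — so at least 3 contractors are needed, and 3 is optimal.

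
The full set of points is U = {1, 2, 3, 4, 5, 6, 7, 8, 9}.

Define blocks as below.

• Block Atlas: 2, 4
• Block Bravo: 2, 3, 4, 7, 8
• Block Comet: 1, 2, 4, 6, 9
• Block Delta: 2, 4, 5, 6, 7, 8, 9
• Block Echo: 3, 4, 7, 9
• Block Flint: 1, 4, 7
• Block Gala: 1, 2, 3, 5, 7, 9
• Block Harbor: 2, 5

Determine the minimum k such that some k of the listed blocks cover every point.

Delta and Gala together: Delta ∪ Gala = {1, 2, 3, 4, 5, 6, 7, 8, 9} — every point is covered.
No single block has all 9 points (the largest, Delta, has 7), so 2 is optimal.

2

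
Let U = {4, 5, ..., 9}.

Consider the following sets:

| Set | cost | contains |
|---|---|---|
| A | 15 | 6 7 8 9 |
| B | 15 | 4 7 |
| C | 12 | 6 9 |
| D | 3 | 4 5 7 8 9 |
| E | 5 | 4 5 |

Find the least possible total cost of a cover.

C, D together cover every element (C ∪ D = {4, 5, 6, 7, 8, 9}); total cost 12 + 3 = 15.
No covering selection has total cost below 15.

15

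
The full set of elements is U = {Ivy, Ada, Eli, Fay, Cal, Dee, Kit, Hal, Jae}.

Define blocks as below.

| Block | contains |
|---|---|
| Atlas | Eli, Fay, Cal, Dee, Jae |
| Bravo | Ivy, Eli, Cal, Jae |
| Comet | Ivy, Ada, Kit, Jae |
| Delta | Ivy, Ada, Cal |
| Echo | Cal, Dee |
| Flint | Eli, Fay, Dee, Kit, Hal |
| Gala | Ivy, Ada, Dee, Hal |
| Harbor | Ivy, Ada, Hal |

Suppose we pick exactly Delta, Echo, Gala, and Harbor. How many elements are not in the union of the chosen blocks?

Union of Delta, Echo, Gala, Harbor = {Ivy, Ada, Cal, Dee, Hal}.
Not covered: Eli, Fay, Kit, Jae — 4 elements.

4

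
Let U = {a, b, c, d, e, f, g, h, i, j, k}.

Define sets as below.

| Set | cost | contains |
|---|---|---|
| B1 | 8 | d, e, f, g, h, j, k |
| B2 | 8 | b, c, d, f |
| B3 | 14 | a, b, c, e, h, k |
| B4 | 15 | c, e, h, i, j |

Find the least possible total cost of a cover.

37

B1, B3, B4 together cover every item (B1 ∪ B3 ∪ B4 = {a, b, c, d, e, f, g, h, i, j, k}); total cost 8 + 14 + 15 = 37.
The greedy pick B1, B2, B3, B4 costs 45; no covering selection beats 37.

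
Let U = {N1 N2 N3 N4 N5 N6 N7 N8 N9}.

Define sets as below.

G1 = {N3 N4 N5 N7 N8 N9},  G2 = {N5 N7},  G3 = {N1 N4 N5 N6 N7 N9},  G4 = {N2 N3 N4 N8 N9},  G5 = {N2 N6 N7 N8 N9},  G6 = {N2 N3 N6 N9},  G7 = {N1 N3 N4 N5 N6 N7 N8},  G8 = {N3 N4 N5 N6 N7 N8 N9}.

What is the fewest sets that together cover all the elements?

G3 and G4 together: G3 ∪ G4 = {N1, N2, N3, N4, N5, N6, N7, N8, N9} — every element is covered.
No single set has all 9 elements (the largest, G7, has 7), so 2 is optimal.

2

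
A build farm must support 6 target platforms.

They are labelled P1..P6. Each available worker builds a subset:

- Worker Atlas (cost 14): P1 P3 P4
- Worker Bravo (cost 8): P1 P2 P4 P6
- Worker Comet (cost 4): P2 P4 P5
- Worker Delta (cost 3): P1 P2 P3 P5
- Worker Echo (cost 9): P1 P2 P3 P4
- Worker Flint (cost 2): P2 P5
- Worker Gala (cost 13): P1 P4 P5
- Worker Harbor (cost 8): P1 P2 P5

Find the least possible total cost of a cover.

Bravo, Delta together cover every platform (Bravo ∪ Delta = {P1, P2, P3, P4, P5, P6}); total cost 8 + 3 = 11.
No covering selection has total cost below 11.

11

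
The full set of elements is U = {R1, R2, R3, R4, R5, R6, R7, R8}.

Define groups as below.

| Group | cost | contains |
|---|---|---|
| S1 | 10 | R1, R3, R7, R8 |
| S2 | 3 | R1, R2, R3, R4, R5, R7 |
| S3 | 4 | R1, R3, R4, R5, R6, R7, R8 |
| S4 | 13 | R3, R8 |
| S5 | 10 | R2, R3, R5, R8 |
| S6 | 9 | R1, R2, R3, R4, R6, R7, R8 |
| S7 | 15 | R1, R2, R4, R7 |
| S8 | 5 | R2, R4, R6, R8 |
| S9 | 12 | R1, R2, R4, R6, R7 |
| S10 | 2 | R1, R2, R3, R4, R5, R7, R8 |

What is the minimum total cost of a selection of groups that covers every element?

S3, S10 together cover every element (S3 ∪ S10 = {R1, R2, R3, R4, R5, R6, R7, R8}); total cost 4 + 2 = 6.
No covering selection has total cost below 6.

6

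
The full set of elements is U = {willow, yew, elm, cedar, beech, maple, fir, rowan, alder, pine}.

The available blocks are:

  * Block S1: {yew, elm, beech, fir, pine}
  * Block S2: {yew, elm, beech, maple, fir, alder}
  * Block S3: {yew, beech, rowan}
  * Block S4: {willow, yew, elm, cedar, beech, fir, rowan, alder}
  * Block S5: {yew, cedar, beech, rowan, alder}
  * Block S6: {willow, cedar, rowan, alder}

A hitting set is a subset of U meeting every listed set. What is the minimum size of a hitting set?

2

The 2 elements {elm, rowan} hit every block.
The blocks S1, S6 are pairwise disjoint, so any hitting set needs a separate element for each — at least 2. Hence 2 is optimal.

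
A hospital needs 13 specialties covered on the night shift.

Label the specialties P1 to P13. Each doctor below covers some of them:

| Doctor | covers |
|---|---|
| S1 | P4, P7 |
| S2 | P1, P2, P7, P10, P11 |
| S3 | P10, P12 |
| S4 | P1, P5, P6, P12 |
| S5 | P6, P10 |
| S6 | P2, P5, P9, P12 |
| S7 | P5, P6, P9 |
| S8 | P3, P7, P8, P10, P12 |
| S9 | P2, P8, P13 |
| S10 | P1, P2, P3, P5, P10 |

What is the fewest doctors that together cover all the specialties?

S1 and S2 and S7 and S8 and S9 together: S1 ∪ S2 ∪ S7 ∪ S8 ∪ S9 = {P1, P2, P3, P4, P5, P6, P7, P8, P9, P10, P11, P12, P13} — every specialty is covered.
No 4 of the 10 doctors cover everything (all 210 combinations miss at least one specialty), so 5 is optimal.

5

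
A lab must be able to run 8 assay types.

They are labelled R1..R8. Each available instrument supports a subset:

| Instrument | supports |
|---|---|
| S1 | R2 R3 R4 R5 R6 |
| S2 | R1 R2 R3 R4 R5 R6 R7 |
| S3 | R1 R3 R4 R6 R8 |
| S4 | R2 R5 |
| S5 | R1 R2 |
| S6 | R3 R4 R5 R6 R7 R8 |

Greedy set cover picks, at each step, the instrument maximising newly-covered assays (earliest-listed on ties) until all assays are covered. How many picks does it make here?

2

Greedy: pick S2 (covers 7 new) → pick S3 (covers 1 new). Total picks: 2.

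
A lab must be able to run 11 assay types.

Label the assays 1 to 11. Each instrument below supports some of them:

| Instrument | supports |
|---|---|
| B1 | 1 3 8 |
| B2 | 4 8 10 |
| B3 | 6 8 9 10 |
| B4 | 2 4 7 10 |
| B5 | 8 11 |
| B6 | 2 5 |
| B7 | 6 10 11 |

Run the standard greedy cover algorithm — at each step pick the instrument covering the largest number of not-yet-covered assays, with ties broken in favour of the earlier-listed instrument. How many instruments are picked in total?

Greedy: pick B3 (covers 4 new) → pick B4 (covers 3 new) → pick B1 (covers 2 new) → pick B5 (covers 1 new) → pick B6 (covers 1 new). Total picks: 5.

5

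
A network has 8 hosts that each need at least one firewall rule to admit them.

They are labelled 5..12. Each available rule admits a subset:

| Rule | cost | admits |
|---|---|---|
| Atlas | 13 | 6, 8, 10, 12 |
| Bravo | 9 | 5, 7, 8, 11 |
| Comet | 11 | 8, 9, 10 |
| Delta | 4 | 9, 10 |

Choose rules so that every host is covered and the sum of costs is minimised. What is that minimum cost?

26

Atlas, Bravo, Delta together cover every host (Atlas ∪ Bravo ∪ Delta = {5, 6, 7, 8, 9, 10, 11, 12}); total cost 13 + 9 + 4 = 26.
No covering selection has total cost below 26.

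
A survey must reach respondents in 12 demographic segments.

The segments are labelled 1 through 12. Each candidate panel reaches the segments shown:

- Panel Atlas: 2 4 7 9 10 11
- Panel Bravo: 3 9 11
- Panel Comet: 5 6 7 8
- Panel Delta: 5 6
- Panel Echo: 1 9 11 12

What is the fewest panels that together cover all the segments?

4

Take {Atlas, Bravo, Comet, Echo}. Their union is {1, 2, 3, 4, 5, 6, 7, 8, 9, 10, 11, 12}, which is all 12 segments.
Only Bravo contains 3, so Bravo is forced; the remaining 9 segments need at least 3 more panels (each remaining panel adds at most 4) — so at least 4 panels are needed, and 4 is optimal.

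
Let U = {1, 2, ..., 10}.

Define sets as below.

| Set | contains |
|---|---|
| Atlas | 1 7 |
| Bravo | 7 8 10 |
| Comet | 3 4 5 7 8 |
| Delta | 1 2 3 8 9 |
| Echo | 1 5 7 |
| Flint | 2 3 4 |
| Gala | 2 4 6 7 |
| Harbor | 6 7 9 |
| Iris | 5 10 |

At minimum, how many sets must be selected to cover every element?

Delta, Gala, and Iris cover everything between them: the union {1, 2, 3, 4, 5, 6, 7, 8, 9, 10} is all of U.
No 2 of the 9 sets cover everything (all 36 combinations miss at least one element), so 3 is optimal.

3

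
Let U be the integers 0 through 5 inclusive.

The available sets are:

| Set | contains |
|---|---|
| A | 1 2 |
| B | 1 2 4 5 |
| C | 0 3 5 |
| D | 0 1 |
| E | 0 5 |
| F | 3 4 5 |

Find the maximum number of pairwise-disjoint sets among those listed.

2

A, C are pairwise disjoint (A={1,2}; C={0,3,5}).
Every remaining set overlaps one of these, and no 3 of the listed sets are pairwise disjoint, so 2 is the maximum.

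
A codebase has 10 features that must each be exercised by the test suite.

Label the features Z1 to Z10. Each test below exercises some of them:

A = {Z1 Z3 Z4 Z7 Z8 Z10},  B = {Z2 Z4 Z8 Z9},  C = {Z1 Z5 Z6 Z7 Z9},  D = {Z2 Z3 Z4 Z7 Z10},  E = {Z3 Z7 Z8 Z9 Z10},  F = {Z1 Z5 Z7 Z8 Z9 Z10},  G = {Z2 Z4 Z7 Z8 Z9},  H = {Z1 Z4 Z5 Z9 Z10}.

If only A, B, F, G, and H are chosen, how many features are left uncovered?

Union of A, B, F, G, H = {Z1, Z2, Z3, Z4, Z5, Z7, Z8, Z9, Z10}.
Not covered: Z6 — 1 feature.

1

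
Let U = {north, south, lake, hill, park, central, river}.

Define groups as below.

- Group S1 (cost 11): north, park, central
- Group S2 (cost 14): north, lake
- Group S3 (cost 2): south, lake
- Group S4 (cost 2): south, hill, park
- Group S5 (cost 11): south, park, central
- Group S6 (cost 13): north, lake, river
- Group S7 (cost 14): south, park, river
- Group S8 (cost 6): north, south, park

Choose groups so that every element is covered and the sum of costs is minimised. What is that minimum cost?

S1, S4, S6 together cover every element (S1 ∪ S4 ∪ S6 = {north, south, lake, hill, park, central, river}); total cost 11 + 2 + 13 = 26.
The greedy pick S4, S3, S1, S6 costs 28; no covering selection beats 26.

26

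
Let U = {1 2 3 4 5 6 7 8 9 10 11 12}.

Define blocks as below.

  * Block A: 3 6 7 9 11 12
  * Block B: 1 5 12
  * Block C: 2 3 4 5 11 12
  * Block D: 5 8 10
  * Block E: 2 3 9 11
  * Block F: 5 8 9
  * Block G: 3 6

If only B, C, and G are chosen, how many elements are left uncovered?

Union of B, C, G = {1, 2, 3, 4, 5, 6, 11, 12}.
Not covered: 7, 8, 9, 10 — 4 elements.

4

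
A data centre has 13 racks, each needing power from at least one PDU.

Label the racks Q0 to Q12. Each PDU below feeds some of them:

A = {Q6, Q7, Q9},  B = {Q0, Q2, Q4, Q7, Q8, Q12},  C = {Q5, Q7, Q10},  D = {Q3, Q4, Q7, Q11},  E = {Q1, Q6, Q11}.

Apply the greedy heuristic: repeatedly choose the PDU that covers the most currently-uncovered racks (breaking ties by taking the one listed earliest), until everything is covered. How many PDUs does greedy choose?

5

Greedy: pick B (covers 6 new) → pick E (covers 3 new) → pick C (covers 2 new) → pick A (covers 1 new) → pick D (covers 1 new). Total picks: 5.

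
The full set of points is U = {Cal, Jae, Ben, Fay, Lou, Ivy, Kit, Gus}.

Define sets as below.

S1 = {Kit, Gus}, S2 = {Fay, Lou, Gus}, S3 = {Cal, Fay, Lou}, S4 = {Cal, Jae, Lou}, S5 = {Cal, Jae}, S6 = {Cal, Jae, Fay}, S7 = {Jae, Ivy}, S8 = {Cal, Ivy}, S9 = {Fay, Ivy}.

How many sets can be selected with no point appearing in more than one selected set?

S1, S3, S7 are pairwise disjoint (S1={Kit,Gus}; S3={Cal,Fay,Lou}; S7={Jae,Ivy}).
Every remaining set overlaps one of these, and no 4 of the listed sets are pairwise disjoint, so 3 is the maximum.

3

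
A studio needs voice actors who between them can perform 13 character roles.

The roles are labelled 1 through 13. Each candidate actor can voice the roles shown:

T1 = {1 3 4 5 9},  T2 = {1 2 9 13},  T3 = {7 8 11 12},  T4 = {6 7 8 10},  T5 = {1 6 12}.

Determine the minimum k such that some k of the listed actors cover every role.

T1 and T2 and T3 and T4 together: T1 ∪ T2 ∪ T3 ∪ T4 = {1, 2, 3, 4, 5, 6, 7, 8, 9, 10, 11, 12, 13} — every role is covered.
Only T2 contains 2, so T2 is forced; the remaining 9 roles need at least 3 more actors (each remaining actor adds at most 4) — so at least 4 actors are needed, and 4 is optimal.

4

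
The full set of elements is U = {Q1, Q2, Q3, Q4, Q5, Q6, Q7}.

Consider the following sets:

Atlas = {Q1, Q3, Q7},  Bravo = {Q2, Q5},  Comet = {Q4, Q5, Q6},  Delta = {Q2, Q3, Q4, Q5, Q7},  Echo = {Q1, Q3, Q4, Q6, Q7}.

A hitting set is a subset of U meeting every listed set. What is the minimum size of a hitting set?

2

Take H = {Q3, Q5}. Each listed set contains at least one of these, so H is a hitting set of size 2.
The sets Bravo, Echo are pairwise disjoint, so any hitting set needs a separate element for each — at least 2. Hence 2 is optimal.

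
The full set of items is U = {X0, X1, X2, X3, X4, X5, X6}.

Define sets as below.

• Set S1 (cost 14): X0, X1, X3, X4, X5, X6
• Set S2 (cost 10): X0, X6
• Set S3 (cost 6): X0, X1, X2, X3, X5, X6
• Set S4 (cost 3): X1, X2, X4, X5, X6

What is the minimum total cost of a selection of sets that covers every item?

S3, S4 together cover every item (S3 ∪ S4 = {X0, X1, X2, X3, X4, X5, X6}); total cost 6 + 3 = 9.
No covering selection has total cost below 9.

9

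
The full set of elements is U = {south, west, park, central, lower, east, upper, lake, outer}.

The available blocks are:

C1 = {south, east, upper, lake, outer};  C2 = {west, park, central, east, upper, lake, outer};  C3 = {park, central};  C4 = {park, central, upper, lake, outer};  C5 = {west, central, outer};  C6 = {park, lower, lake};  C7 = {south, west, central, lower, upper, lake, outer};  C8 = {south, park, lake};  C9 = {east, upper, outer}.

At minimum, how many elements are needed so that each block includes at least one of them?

2

Take H = {park, outer}. Each listed block contains at least one of these, so H is a hitting set of size 2.
The blocks C6, C9 are pairwise disjoint, so any hitting set needs a separate element for each — at least 2. Hence 2 is optimal.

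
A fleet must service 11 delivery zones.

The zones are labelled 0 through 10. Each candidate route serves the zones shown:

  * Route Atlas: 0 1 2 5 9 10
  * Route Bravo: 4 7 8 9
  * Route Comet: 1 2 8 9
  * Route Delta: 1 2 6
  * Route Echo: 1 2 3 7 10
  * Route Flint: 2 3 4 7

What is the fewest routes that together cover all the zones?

Atlas and Bravo and Delta and Flint together: Atlas ∪ Bravo ∪ Delta ∪ Flint = {0, 1, 2, 3, 4, 5, 6, 7, 8, 9, 10} — every zone is covered.
No 3 of the 6 routes cover everything (all 20 combinations miss at least one zone), so 4 is optimal.

4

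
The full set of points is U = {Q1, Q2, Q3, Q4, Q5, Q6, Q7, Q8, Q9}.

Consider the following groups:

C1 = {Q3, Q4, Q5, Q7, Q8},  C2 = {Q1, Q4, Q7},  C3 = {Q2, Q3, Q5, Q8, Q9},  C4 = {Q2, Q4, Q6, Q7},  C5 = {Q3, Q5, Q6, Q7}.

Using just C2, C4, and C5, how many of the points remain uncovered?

2

Union of C2, C4, C5 = {Q1, Q2, Q3, Q4, Q5, Q6, Q7}.
Not covered: Q8, Q9 — 2 points.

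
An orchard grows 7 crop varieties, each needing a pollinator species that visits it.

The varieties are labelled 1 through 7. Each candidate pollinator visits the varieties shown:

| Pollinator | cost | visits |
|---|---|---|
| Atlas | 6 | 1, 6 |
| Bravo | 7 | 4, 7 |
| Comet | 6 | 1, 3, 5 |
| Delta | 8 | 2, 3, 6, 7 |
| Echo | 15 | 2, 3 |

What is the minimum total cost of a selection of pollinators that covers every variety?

Bravo, Comet, Delta together cover every variety (Bravo ∪ Comet ∪ Delta = {1, 2, 3, 4, 5, 6, 7}); total cost 7 + 6 + 8 = 21.
No covering selection has total cost below 21.

21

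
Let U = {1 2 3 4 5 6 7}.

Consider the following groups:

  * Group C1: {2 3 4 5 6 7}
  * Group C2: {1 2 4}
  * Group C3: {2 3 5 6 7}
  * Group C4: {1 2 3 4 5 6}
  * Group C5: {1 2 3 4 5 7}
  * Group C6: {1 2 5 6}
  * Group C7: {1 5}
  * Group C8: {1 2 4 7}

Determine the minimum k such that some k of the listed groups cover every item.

C1 and C6 together: C1 ∪ C6 = {1, 2, 3, 4, 5, 6, 7} — every item is covered.
No single group has all 7 items (the largest, C1, has 6), so 2 is optimal.

2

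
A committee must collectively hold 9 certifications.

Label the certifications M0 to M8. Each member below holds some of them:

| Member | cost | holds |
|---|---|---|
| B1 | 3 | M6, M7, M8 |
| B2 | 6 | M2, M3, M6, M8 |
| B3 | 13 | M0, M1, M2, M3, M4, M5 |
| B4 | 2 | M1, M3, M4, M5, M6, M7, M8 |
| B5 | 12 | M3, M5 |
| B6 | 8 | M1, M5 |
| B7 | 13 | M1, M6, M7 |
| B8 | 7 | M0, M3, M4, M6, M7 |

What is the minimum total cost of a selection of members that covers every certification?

15

B2, B4, B8 together cover every certification (B2 ∪ B4 ∪ B8 = {M0, M1, M2, M3, M4, M5, M6, M7, M8}); total cost 6 + 2 + 7 = 15.
No covering selection has total cost below 15.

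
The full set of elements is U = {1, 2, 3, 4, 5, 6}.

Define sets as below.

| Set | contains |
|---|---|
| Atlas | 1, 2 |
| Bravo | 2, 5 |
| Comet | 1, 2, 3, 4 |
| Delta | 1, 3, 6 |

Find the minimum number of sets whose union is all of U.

Bravo and Comet and Delta together: Bravo ∪ Comet ∪ Delta = {1, 2, 3, 4, 5, 6} — every element is covered.
Only Comet contains 4, so Comet is forced; the remaining 2 elements need at least 2 more sets (each remaining set adds at most 1) — so at least 3 sets are needed, and 3 is optimal.

3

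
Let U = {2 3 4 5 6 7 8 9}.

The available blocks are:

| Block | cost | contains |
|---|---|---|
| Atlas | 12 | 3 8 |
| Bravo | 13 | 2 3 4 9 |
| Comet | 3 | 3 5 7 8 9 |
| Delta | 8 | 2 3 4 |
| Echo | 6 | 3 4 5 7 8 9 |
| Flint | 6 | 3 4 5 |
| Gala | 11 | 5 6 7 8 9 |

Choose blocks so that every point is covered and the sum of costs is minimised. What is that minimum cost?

Delta, Gala together cover every point (Delta ∪ Gala = {2, 3, 4, 5, 6, 7, 8, 9}); total cost 8 + 11 = 19.
The greedy pick Comet, Delta, Gala costs 22; no covering selection beats 19.

19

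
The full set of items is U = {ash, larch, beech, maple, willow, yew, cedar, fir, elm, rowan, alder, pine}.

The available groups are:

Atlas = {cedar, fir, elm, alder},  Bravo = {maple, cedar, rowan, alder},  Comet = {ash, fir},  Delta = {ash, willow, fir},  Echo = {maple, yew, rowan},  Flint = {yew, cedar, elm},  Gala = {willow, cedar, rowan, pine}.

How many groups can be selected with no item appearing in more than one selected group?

2

Comet, Flint are pairwise disjoint (Comet={ash,fir}; Flint={yew,cedar,elm}).
Every remaining group overlaps one of these, and no 3 of the listed groups are pairwise disjoint, so 2 is the maximum.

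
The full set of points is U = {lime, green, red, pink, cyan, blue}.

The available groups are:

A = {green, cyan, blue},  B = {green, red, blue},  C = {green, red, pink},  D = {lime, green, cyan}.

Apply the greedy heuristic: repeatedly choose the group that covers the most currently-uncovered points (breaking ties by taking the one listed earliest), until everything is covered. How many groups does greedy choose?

3

Greedy: pick A (covers 3 new) → pick C (covers 2 new) → pick D (covers 1 new). Total picks: 3.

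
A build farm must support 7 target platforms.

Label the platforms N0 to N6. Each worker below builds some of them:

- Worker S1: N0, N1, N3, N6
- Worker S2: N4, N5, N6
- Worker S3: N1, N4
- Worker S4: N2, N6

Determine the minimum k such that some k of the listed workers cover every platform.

3

Take {S1, S2, S4}. Their union is {N0, N1, N2, N3, N4, N5, N6}, which is all 7 platforms.
Only S1 contains N0, so S1 is forced; the remaining 3 platforms need at least 2 more workers (each remaining worker adds at most 2) — so at least 3 workers are needed, and 3 is optimal.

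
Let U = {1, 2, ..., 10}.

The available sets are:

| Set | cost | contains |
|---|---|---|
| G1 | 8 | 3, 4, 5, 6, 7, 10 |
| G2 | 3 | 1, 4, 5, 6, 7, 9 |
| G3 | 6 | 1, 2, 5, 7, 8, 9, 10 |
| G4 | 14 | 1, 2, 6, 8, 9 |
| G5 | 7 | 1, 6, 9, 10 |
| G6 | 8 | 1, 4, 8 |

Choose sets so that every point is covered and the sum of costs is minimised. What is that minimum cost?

14

G1, G3 together cover every point (G1 ∪ G3 = {1, 2, 3, 4, 5, 6, 7, 8, 9, 10}); total cost 8 + 6 = 14.
The greedy pick G2, G3, G1 costs 17; no covering selection beats 14.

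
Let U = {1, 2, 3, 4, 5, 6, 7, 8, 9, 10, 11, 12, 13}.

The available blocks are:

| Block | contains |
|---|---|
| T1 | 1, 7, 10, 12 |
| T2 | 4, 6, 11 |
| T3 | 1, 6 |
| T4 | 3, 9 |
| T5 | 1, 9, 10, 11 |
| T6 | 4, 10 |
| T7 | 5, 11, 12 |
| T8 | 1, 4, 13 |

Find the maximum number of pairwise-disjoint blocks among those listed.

4

T3, T4, T6, T7 are pairwise disjoint (T3={1,6}; T4={3,9}; T6={4,10}; T7={5,11,12}).
Every remaining block overlaps one of these, and no 5 of the listed blocks are pairwise disjoint, so 4 is the maximum.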